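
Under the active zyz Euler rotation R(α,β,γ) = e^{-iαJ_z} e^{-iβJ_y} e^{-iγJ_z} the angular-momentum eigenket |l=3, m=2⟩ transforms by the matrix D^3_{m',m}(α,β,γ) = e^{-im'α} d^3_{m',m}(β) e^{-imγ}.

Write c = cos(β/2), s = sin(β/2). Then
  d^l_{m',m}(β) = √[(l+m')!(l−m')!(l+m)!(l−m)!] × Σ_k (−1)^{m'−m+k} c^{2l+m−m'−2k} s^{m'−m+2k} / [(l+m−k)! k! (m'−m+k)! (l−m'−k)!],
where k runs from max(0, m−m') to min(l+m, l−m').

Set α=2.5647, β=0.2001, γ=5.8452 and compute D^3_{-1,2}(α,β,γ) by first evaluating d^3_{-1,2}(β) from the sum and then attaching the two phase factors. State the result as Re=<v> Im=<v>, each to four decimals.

Re=-0.0059 Im=-0.0018

First d^3_{-1,2}(β=0.2001), then the phase factors e^{-i(-1)α} and e^{-i(2)γ}:
c=cos(0.2001/2)=0.994999, s=sin(0.2001/2)=0.099883; N=√[2·24·120·1]=75.894664
k: max(0,(2)−(-1))=3 … min(3+(2),3−(-1))=4
  k=3: (−1)^0·75.8947/(12)·0.9950^3·0.0999^3 = +0.006208
  k=4: (−1)^1·75.8947/(24)·0.9950^1·0.0999^5 = -0.000031
d^3_{-1,2}(0.2001) = +0.006208 -0.000031 = +0.006177
D = (-0.838162+0.545422i)·(+0.006177)·(+0.640252+0.768165i) = -0.005903-0.001820i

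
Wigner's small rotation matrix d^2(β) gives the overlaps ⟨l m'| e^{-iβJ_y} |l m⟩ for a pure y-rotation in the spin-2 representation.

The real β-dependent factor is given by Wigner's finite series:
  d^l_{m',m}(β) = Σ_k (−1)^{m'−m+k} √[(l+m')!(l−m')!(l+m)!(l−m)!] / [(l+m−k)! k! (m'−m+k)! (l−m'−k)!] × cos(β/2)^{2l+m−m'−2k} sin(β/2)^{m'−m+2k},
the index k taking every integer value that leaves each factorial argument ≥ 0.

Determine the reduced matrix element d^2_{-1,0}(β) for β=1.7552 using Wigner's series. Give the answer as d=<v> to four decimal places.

d^2_{-1,0}(β=1.7552) via Wigner's sum:
Half-angle: c=0.638999, s=0.769207. N=√(1·6·2·2)=4.898979
k: max(0,(0)−(-1))=1 … min(2+(0),2−(-1))=2
  k=1: (−1)^0·4.8990/(2)·0.6390^3·0.7692^1 = +0.491609
  k=2: (−1)^1·4.8990/(2)·0.6390^1·0.7692^3 = -0.712371
d^2_{-1,0}(1.7552) = +0.491609 -0.712371 = -0.220762

d=-0.2208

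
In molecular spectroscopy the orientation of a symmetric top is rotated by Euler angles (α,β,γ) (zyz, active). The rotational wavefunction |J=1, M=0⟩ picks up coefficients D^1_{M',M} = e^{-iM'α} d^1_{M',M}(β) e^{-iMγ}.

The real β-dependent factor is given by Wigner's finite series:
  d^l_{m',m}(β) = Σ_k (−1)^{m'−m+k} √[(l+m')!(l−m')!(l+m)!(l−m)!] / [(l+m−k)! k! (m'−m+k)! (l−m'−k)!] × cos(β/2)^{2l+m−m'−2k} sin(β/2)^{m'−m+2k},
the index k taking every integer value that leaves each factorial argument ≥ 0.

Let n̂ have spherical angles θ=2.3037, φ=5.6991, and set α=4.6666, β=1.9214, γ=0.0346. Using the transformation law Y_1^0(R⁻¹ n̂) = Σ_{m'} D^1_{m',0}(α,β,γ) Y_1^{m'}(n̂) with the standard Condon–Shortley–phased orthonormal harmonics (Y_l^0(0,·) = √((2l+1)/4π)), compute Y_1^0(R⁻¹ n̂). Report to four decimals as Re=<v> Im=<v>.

Need the full column D^1_{m',0} for m'=−1..1 at α=4.6666, β=1.9214, γ=0.0346.
cos(β/2)=0.572946, sin(β/2)=0.819593
d^1_{-1,0}: single k=1 term ⇒ +0.664090;  D = -0.030397-0.663394i
d^1_{0,0}: k∈[0..1] ⇒ +0.328268 -0.671732 = -0.343465;  D = -0.343465+0.000000i
d^1_{1,0}: single k=0 term ⇒ -0.664090;  D = +0.030397-0.663394i
Y_1^{m'}(θ=2.3037,φ=5.6991) and Σ D·Y over m':
  (-0.0304-0.6634i)·(+0.2142+0.1416i)  (-0.3435+0.0000i)·(-0.3269+0.0000i)  (+0.0304-0.6634i)·(-0.2142+0.1416i)
Y_1^0(R⁻¹ n̂) = +0.287125+0.000000i

Re=0.2871 Im=0.0000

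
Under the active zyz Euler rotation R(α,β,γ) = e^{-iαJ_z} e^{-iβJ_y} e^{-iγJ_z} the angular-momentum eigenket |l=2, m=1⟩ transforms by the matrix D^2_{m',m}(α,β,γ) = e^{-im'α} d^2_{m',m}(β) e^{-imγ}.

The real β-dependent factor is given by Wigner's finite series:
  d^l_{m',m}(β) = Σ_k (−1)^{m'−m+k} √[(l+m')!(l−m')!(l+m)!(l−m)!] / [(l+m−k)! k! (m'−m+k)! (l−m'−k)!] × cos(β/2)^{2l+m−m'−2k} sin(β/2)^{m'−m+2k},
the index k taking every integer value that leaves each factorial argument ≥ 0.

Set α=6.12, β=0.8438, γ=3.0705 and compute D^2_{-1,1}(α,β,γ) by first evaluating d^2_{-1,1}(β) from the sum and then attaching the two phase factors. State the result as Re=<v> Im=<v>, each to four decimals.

D^2_{-1,1}(6.12,0.8438,3.0705) = e^{-i·-1·6.12}·d^2_{-1,1}(0.8438)·e^{-i·1·3.0705}. Compute d first:
c=cos(0.8438/2)=0.912313, s=sin(0.8438/2)=0.409495; N=√[1·6·6·1]=6.000000
k∈{2,3} keeps every argument non-negative
  k=2: (−1)^0·6.0000/(2)·0.9123^2·0.4095^2 = +0.418702
  k=3: (−1)^1·6.0000/(6)·0.9123^0·0.4095^4 = -0.028119
d^2_{-1,1}(0.8438) = +0.418702 -0.028119 = +0.390583
Attach z-rotation phases: D = e^{-i(-1)(6.12)}·(+0.390583)·e^{-i(1)(3.0705)} = -0.388928+0.035919i

Re=-0.3889 Im=0.0359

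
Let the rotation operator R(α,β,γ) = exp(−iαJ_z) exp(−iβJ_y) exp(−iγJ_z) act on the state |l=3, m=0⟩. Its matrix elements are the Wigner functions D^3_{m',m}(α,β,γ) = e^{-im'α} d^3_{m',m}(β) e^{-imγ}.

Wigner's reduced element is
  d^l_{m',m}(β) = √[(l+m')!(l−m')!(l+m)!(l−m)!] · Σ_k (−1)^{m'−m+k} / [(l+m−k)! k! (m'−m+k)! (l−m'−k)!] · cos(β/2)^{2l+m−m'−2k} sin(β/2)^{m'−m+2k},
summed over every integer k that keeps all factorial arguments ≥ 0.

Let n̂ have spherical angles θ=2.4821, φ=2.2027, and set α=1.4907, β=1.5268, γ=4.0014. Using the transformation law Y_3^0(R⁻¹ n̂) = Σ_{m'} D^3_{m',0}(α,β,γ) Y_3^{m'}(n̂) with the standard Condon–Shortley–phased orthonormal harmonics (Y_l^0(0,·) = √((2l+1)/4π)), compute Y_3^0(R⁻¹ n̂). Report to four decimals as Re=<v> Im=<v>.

Need the full column D^3_{m',0} for m'=−3..3 at α=1.4907, β=1.5268, γ=4.0014.
cos(β/2)=0.722489, sin(β/2)=0.691382
d^3_{-3,0}: single k=3 term ⇒ +0.557396;  D = -0.132651-0.541381i
d^3_{-2,0}: k∈[2..3] ⇒ +0.713383 -0.653275 = +0.060109;  D = -0.059339+0.009588i
d^3_{-1,0}: k∈[1..3] ⇒ +0.471483 -1.295271 +0.395378 = -0.428410;  D = -0.034277-0.427036i
d^3_{0,0}: k∈[0..3] ⇒ +0.142229 -1.172208 +1.073440 -0.109221 = -0.065761;  D = -0.065761+0.000000i
d^3_{1,0}: k∈[0..2] ⇒ -0.471483 +1.295271 -0.395378 = +0.428410;  D = +0.034277-0.427036i
d^3_{2,0}: k∈[0..1] ⇒ +0.713383 -0.653275 = +0.060109;  D = -0.059339-0.009588i
d^3_{3,0}: single k=0 term ⇒ -0.557396;  D = +0.132651-0.541381i
Y_3^{m'}(θ=2.4821,φ=2.2027) and Σ D·Y over m':
  (-0.1327-0.5414i)·(+0.0910-0.0306i)  (-0.0593+0.0096i)·(+0.0916-0.2890i)  (-0.0343-0.4270i)·(-0.2483-0.3392i)  (-0.0658+0.0000i)·(-0.0362+0.0000i)  (+0.0343-0.4270i)·(+0.2483-0.3392i)  (-0.0593-0.0096i)·(+0.0916+0.2890i)  (+0.1327-0.5414i)·(-0.0910-0.0306i)
Y_3^0(R⁻¹ n̂) = -0.332929+0.000000i

Re=-0.3329 Im=0.0000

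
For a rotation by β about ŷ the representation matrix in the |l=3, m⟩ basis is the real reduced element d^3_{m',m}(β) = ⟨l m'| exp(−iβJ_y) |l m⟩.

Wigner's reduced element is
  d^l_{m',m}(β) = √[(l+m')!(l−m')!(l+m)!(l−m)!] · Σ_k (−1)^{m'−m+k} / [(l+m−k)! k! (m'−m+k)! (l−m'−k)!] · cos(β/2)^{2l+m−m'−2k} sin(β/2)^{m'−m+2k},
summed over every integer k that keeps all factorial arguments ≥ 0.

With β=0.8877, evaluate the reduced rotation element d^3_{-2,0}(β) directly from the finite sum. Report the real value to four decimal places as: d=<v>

d^3_{-2,0}(β=0.8877) via Wigner's sum:
Half-angle: c=0.903105, s=0.429420. N=√(1·120·6·6)=65.726707
k∈{2,3} keeps every argument non-negative
  k=2: (−1)^0·65.7267/(12)·0.9031^4·0.4294^2 = +0.671858
  k=3: (−1)^1·65.7267/(12)·0.9031^2·0.4294^4 = -0.151902
d^3_{-2,0}(0.8877) = +0.671858 -0.151902 = +0.519956

d=0.5200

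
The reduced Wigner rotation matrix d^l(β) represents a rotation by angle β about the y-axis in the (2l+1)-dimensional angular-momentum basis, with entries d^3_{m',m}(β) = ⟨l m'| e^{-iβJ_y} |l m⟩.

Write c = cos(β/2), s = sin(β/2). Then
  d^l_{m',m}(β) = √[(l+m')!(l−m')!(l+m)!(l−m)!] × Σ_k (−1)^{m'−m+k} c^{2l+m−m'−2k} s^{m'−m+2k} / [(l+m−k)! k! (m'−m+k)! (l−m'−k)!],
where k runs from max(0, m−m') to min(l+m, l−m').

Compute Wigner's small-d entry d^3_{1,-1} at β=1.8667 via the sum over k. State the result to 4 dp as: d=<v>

d^3_{1,-1}(β=1.8667) via Wigner's sum:
With c≡cos(β/2)=0.595145 and s≡sin(β/2)=0.803618, N=[24·2·2·24]^{1/2}=48.000000
Admissible k: 0..2 (factorial args all ≥0)
  k=0: (−1)^2·48.0000/(8)·0.5951^4·0.8036^2 = +0.486119
  k=1: (−1)^3·48.0000/(6)·0.5951^2·0.8036^4 = -1.181775
  k=2: (−1)^4·48.0000/(48)·0.5951^0·0.8036^6 = +0.269339
d^3_{1,-1}(1.8667) = +0.486119 -1.181775 +0.269339 = -0.426318

d=-0.4263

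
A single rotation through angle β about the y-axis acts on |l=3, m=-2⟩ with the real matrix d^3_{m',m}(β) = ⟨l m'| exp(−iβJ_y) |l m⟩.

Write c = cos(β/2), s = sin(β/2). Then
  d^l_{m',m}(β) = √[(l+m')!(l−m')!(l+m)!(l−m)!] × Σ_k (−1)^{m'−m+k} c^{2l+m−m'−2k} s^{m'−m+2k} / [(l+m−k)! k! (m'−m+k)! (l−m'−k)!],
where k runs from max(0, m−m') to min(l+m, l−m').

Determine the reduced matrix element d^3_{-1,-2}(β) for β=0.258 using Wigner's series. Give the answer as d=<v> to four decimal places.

d=-0.3770

d^3_{-1,-2}(β=0.258) via Wigner's sum:
With c≡cos(β/2)=0.991691 and s≡sin(β/2)=0.128643, N=[2·24·1·120]^{1/2}=75.894664
Admissible k: 0..1 (factorial args all ≥0)
  k=0: (−1)^1·75.8947/(24)·0.9917^5·0.1286^1 = -0.390181
  k=1: (−1)^2·75.8947/(12)·0.9917^3·0.1286^3 = +0.013131
d^3_{-1,-2}(0.258) = -0.390181 +0.013131 = -0.377050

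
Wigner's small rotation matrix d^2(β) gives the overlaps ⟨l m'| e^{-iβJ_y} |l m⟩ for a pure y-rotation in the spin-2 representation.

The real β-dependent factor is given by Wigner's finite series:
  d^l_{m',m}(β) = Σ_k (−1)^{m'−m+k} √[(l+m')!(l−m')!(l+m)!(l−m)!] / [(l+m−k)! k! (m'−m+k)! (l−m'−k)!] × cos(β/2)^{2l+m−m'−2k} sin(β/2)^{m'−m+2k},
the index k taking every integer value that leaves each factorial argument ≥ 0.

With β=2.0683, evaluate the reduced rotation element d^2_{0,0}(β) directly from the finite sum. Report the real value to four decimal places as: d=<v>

d^2_{0,0}(β=2.0683) via Wigner's sum:
With c≡cos(β/2)=0.511257 and s≡sin(β/2)=0.859428, N=[2·2·2·2]^{1/2}=4.000000
The bounds max(0,m−m')=0 and min(l+m,l−m')=2 give 3 terms
  k=0: (−1)^0·4.0000/(4)·0.5113^4·0.8594^0 = +0.068321
  k=1: (−1)^1·4.0000/(1)·0.5113^2·0.8594^2 = -0.772248
  k=2: (−1)^2·4.0000/(4)·0.5113^0·0.8594^4 = +0.545555
d^2_{0,0}(2.0683) = +0.068321 -0.772248 +0.545555 = -0.158373

d=-0.1584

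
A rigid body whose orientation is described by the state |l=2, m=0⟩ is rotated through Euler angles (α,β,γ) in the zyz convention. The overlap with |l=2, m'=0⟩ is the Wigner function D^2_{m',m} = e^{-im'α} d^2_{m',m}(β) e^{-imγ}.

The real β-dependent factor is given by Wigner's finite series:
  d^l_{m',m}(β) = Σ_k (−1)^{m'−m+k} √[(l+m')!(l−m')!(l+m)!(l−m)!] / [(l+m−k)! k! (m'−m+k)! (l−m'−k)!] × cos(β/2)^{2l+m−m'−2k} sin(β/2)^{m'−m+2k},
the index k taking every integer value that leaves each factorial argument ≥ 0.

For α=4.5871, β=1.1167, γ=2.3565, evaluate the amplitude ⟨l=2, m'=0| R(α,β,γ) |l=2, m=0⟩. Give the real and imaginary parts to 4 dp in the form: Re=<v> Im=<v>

Re=-0.2114 Im=0.0000

First d^2_{0,0}(β=1.1167), then the phase factors e^{-i(0)α} and e^{-i(0)γ}:
c=cos(1.1167/2)=0.848130, s=sin(1.1167/2)=0.529788; N=√[2·2·2·2]=4.000000
The bounds max(0,m−m')=0 and min(l+m,l−m')=2 give 3 terms
  k=0: (−1)^0·4.0000/(4)·0.8481^4·0.5298^0 = +0.517429
  k=1: (−1)^1·4.0000/(1)·0.8481^2·0.5298^2 = -0.807586
  k=2: (−1)^2·4.0000/(4)·0.8481^0·0.5298^4 = +0.078778
d^2_{0,0}(1.1167) = +0.517429 -0.807586 +0.078778 = -0.211379
D = (+1.000000+0.000000i)·(-0.211379)·(+1.000000+0.000000i) = -0.211379+0.000000i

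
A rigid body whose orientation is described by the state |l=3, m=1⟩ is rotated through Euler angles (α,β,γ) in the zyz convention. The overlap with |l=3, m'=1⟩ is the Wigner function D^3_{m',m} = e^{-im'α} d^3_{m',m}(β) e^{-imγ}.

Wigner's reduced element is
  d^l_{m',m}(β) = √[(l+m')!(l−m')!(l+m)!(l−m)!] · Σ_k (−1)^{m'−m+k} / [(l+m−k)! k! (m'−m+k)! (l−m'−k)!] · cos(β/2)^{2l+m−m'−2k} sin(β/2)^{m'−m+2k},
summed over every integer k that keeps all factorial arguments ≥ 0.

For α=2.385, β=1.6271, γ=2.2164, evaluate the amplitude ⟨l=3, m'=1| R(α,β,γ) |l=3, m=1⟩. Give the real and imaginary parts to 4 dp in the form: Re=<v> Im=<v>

First d^3_{1,1}(β=1.6271), then the phase factors e^{-i(1)α} and e^{-i(1)γ}:
Half-angle: c=0.686923, s=0.726730. N=√(24·2·24·2)=48.000000
k: max(0,(1)−(1))=0 … min(3+(1),3−(1))=2
  k=0: (−1)^0·48.0000/(48)·0.6869^6·0.7267^0 = +0.105063
  k=1: (−1)^1·48.0000/(6)·0.6869^4·0.7267^2 = -0.940738
  k=2: (−1)^2·48.0000/(8)·0.6869^2·0.7267^4 = +0.789697
d^3_{1,1}(1.6271) = +0.105063 -0.940738 +0.789697 = -0.045978
Phases: e^{-i·(1)·2.385}=-0.727179-0.686448i, e^{-i·(1)·2.2164}=-0.601681-0.798737i ⇒ D=+0.005093-0.045695i

Re=0.0051 Im=-0.0457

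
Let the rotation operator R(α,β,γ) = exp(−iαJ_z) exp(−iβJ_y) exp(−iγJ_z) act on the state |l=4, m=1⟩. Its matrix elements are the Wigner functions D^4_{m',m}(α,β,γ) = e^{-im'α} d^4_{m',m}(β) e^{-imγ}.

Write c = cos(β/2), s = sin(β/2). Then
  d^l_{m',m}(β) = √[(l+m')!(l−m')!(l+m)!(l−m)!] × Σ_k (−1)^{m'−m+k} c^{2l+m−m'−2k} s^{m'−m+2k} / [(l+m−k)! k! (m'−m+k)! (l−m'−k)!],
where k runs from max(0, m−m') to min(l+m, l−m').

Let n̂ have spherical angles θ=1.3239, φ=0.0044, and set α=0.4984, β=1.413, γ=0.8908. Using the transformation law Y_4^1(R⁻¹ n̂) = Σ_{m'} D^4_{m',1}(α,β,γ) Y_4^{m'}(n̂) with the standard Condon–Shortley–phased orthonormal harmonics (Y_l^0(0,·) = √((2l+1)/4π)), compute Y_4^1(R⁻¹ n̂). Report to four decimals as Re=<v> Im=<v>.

Need the full column D^4_{m',1} for m'=−4..4 at α=0.4984, β=1.413, γ=0.8908.
cos(β/2)=0.760639, sin(β/2)=0.649176
d^4_{-4,1}: single k=5 term ⇒ +0.379699;  D = +0.171282+0.338872i
d^4_{-3,1}: k∈[4..5] ⇒ +0.786468 -0.343716 = +0.442752;  D = +0.364315+0.251602i
d^4_{-2,1}: k∈[3..5] ⇒ +0.985130 -1.076346 +0.156801 = +0.065584;  D = +0.065216+0.006939i
d^4_{-1,1}: k∈[2..5] ⇒ +0.816196 -1.783542 +0.649562 -0.031543 = -0.349326;  D = -0.322775+0.133585i
d^4_{0,1}: k∈[1..4] ⇒ +0.427687 -1.869152 +1.361483 -0.165283 = -0.245266;  D = -0.154221+0.190712i
d^4_{1,1}: k∈[0..3] ⇒ +0.112054 -1.224294 +1.783542 -0.433042 = +0.238260;  D = +0.043030-0.234342i
d^4_{2,1}: k∈[0..2] ⇒ -0.405739 +1.477694 -0.717564 = +0.354391;  D = -0.110404-0.336755i
d^4_{3,1}: k∈[0..1] ⇒ +0.647836 -0.786468 = -0.138632;  D = +0.100906+0.095063i
d^4_{4,1}: single k=0 term ⇒ -0.521282;  D = +0.504135+0.132597i
Y_4^{m'}(θ=1.3239,φ=0.0044) and Σ D·Y over m':
  (+0.1713+0.3389i)·(+0.3912-0.0069i)  (+0.3643+0.2516i)·(+0.2789-0.0037i)  (+0.0652+0.0069i)·(-0.1830+0.0016i)  (-0.3228+0.1336i)·(-0.2895+0.0013i)  (-0.1542+0.1907i)·(+0.1410+0.0000i)  (+0.0430-0.2343i)·(+0.2895+0.0013i)  (-0.1104-0.3368i)·(-0.1830-0.0016i)  (+0.1009+0.0951i)·(-0.2789-0.0037i)  (+0.5041+0.1326i)·(+0.3912+0.0069i)
Y_4^1(R⁻¹ n̂) = +0.432358+0.209349i

Re=0.4324 Im=0.2093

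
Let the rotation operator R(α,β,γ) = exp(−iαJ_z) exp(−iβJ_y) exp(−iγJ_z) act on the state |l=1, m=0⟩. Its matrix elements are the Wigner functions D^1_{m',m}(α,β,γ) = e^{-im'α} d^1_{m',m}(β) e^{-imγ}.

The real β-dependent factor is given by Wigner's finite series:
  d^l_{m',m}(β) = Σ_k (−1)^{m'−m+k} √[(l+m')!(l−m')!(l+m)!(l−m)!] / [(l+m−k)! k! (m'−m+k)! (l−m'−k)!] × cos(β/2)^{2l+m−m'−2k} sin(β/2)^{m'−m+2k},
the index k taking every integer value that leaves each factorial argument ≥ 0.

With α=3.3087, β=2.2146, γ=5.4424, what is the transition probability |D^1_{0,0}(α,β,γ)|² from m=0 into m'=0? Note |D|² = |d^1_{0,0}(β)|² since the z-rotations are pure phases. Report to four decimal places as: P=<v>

P=0.3603

First d^1_{0,0}(β=2.2146), then the phase factors e^{-i(0)α} and e^{-i(0)γ}:
c=cos(2.2146/2)=0.447078, s=sin(2.2146/2)=0.894495; N=√[1·1·1·1]=1.000000
Admissible k: 0..1 (factorial args all ≥0)
  k=0: (−1)^0·1.0000/(1)·0.4471^2·0.8945^0 = +0.199879
  k=1: (−1)^1·1.0000/(1)·0.4471^0·0.8945^2 = -0.800121
d^1_{0,0}(2.2146) = +0.199879 -0.800121 = -0.600242
|D^1_{0,0}|² = |d^1_{0,0}(β)|² = (-0.600242)² = 0.360290 (the z-rotation phases have unit modulus)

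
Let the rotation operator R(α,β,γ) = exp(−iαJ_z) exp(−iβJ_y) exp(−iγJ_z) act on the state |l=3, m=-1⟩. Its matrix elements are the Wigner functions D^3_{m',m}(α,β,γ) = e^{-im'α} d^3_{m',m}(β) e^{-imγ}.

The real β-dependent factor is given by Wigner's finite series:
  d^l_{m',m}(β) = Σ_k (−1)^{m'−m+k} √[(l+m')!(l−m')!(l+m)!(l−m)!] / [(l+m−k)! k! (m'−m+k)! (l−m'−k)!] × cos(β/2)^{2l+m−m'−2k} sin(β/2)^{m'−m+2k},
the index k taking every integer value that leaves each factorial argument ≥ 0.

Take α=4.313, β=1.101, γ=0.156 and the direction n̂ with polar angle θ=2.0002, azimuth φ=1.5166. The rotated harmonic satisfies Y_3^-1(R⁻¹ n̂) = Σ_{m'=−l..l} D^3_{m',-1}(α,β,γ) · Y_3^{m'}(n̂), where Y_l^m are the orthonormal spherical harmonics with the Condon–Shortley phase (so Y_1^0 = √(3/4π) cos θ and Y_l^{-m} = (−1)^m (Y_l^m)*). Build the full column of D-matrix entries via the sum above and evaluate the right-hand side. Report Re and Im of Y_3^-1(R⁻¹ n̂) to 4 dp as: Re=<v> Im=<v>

Need the full column D^3_{m',-1} for m'=−3..3 at α=4.313, β=1.101, γ=0.156.
cos(β/2)=0.852263, sin(β/2)=0.523113
d^3_{-3,-1}: single k=2 term ⇒ +0.559155;  D = +0.482830+0.282010i
d^3_{-2,-1}: k∈[1..2] ⇒ +0.743814 -0.560452 = +0.183362;  D = -0.146769+0.109911i
d^3_{-1,-1}: k∈[0..2] ⇒ +0.383215 -1.154985 +0.326349 = -0.445422;  D = +0.107344+0.432294i
d^3_{0,-1}: k∈[0..2] ⇒ -0.814807 +0.920917 -0.115649 = -0.009540;  D = -0.009424-0.001482i
d^3_{1,-1}: k∈[0..2] ⇒ +0.866239 -0.435132 +0.020492 = +0.451599;  D = -0.238116+0.383721i
d^3_{2,-1}: k∈[0..1] ⇒ -0.560452 +0.105573 = -0.454879;  D = +0.262825+0.371266i
d^3_{3,-1}: single k=0 term ⇒ +0.210657;  D = +0.205734-0.045278i
Y_3^{m'}(θ=2.0002,φ=1.5166) and Σ D·Y over m':
  (+0.4828+0.2820i)·(-0.0508+0.3095i)  (-0.1468+0.1099i)·(+0.3497+0.0381i)  (+0.1073+0.4323i)·(-0.0021+0.0391i)  (-0.0094-0.0015i)·(+0.3314+0.0000i)  (-0.2381+0.3837i)·(+0.0021+0.0391i)  (+0.2628+0.3713i)·(+0.3497-0.0381i)  (+0.2057-0.0453i)·(+0.0508+0.3095i)
Y_3^-1(R⁻¹ n̂) = -0.072583+0.343424i

Re=-0.0726 Im=0.3434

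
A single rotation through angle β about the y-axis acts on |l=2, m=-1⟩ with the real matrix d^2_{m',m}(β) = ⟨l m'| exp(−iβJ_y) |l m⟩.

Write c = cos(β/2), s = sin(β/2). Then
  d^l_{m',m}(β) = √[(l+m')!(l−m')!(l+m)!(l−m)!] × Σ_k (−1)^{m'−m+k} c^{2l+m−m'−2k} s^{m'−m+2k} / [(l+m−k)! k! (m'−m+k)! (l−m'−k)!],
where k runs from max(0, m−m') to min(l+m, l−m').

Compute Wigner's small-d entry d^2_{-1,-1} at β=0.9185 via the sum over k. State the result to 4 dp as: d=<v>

d=0.1720

d^2_{-1,-1}(β=0.9185) via Wigner's sum:
c=cos(0.9185/2)=0.896385, s=sin(0.9185/2)=0.443276; N=√[1·6·1·6]=6.000000
The bounds max(0,m−m')=0 and min(l+m,l−m')=1 give 2 terms
  k=0: (−1)^0·6.0000/(6)·0.8964^4·0.4433^0 = +0.645623
  k=1: (−1)^1·6.0000/(2)·0.8964^2·0.4433^2 = -0.473652
d^2_{-1,-1}(0.9185) = +0.645623 -0.473652 = +0.171971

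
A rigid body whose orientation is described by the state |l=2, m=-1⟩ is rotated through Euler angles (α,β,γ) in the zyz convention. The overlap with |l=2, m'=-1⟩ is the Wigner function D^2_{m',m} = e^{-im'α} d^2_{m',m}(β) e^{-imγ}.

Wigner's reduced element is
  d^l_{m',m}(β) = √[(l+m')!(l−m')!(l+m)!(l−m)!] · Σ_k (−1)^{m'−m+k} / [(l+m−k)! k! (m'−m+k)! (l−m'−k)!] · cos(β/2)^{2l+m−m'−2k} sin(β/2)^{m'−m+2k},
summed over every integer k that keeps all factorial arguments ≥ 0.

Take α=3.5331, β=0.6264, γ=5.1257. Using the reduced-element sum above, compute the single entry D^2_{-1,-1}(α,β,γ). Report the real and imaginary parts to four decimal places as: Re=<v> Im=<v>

First d^2_{-1,-1}(β=0.6264), then the phase factors e^{-i(-1)α} and e^{-i(-1)γ}:
c=cos(0.6264/2)=0.951353, s=sin(0.6264/2)=0.308105; N=√[1·6·1·6]=6.000000
Admissible k: 0..1 (factorial args all ≥0)
  k=0: (−1)^0·6.0000/(6)·0.9514^4·0.3081^0 = +0.819155
  k=1: (−1)^1·6.0000/(2)·0.9514^2·0.3081^2 = -0.257751
d^2_{-1,-1}(0.6264) = +0.819155 -0.257751 = +0.561404
Attach z-rotation phases: D = e^{-i(-1)(3.5331)}·(+0.561404)·e^{-i(-1)(5.1257)} = -0.404606+0.389189i

Re=-0.4046 Im=0.3892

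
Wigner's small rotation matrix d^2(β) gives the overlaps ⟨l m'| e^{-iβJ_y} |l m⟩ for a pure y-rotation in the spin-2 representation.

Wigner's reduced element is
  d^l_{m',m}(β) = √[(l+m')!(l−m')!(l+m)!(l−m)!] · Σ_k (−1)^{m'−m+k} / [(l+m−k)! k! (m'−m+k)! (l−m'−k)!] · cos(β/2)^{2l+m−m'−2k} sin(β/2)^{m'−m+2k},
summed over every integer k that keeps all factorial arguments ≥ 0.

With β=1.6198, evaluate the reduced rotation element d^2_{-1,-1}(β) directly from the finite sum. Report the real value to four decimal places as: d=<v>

d^2_{-1,-1}(β=1.6198) via Wigner's sum:
With c≡cos(β/2)=0.689571 and s≡sin(β/2)=0.724218, N=[1·6·1·6]^{1/2}=6.000000
k: max(0,(-1)−(-1))=0 … min(2+(-1),2−(-1))=1
  k=0: (−1)^0·6.0000/(6)·0.6896^4·0.7242^0 = +0.226108
  k=1: (−1)^1·6.0000/(2)·0.6896^2·0.7242^2 = -0.748200
d^2_{-1,-1}(1.6198) = +0.226108 -0.748200 = -0.522093

d=-0.5221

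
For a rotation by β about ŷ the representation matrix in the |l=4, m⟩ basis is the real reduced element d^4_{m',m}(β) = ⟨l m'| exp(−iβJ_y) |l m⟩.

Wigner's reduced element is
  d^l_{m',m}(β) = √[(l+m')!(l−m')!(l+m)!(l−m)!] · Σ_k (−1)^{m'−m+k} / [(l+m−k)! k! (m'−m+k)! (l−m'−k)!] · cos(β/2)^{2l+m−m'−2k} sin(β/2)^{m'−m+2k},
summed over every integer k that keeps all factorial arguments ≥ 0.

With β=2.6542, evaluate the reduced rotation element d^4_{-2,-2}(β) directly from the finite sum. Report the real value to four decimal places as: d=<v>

d=0.0429

d^4_{-2,-2}(β=2.6542) via Wigner's sum:
With c≡cos(β/2)=0.241291 and s≡sin(β/2)=0.970453, N=[2·720·2·720]^{1/2}=1440.000000
k∈{0,1,2} keeps every argument non-negative
  k=0: (−1)^0·1440.0000/(1440)·0.2413^8·0.9705^0 = +0.000011
  k=1: (−1)^1·1440.0000/(120)·0.2413^6·0.9705^2 = -0.002230
  k=2: (−1)^2·1440.0000/(96)·0.2413^4·0.9705^4 = +0.045098
d^4_{-2,-2}(2.6542) = +0.000011 -0.002230 +0.045098 = +0.042879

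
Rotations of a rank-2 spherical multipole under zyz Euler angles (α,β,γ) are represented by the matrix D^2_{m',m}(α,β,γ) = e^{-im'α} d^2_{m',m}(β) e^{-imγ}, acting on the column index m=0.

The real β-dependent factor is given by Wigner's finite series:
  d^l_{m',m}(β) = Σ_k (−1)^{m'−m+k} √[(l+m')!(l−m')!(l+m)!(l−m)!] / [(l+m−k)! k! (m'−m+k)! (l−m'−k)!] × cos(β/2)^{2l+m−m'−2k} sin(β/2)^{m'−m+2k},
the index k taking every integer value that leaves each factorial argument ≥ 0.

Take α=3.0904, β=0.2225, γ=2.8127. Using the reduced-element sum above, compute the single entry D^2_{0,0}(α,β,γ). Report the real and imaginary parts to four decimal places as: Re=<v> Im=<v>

Split into d^2_{0,0}(β=0.2225) × two z-phases.
c=cos(0.2225/2)=0.993818, s=sin(0.2225/2)=0.111021; N=√[2·2·2·2]=4.000000
Admissible k: 0..2 (factorial args all ≥0)
  k=0: (−1)^0·4.0000/(4)·0.9938^4·0.1110^0 = +0.975501
  k=1: (−1)^1·4.0000/(1)·0.9938^2·0.1110^2 = -0.048695
  k=2: (−1)^2·4.0000/(4)·0.9938^0·0.1110^4 = +0.000152
d^2_{0,0}(0.2225) = +0.975501 -0.048695 +0.000152 = +0.926958
Phases: e^{-i·(0)·3.0904}=+1.000000+0.000000i, e^{-i·(0)·2.8127}=+1.000000+0.000000i ⇒ D=+0.926958+0.000000i

Re=0.9270 Im=0.0000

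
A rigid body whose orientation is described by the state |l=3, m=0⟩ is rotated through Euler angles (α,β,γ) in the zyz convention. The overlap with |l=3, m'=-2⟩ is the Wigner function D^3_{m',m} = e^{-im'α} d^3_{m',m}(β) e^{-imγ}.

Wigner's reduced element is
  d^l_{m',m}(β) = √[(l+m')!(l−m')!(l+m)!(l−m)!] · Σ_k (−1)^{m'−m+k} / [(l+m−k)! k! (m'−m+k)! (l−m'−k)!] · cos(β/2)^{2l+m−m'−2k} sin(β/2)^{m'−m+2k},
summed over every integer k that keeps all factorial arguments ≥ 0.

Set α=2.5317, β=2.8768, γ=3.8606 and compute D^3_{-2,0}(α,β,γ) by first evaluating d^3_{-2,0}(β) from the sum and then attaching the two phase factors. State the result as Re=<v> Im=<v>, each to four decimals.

Re=-0.0311 Im=0.0850

Split into d^3_{-2,0}(β=2.8768) × two z-phases.
c=cos(2.8768/2)=0.132010, s=sin(2.8768/2)=0.991248; N=√[1·120·6·6]=65.726707
The bounds max(0,m−m')=2 and min(l+m,l−m')=3 give 2 terms
  k=2: (−1)^0·65.7267/(12)·0.1320^4·0.9912^2 = +0.001634
  k=3: (−1)^1·65.7267/(12)·0.1320^2·0.9912^4 = -0.092152
d^3_{-2,0}(2.8768) = +0.001634 -0.092152 = -0.090517
Phases: e^{-i·(-2)·2.5317}=+0.343847-0.939026i, e^{-i·(0)·3.8606}=+1.000000+0.000000i ⇒ D=-0.031124+0.084998i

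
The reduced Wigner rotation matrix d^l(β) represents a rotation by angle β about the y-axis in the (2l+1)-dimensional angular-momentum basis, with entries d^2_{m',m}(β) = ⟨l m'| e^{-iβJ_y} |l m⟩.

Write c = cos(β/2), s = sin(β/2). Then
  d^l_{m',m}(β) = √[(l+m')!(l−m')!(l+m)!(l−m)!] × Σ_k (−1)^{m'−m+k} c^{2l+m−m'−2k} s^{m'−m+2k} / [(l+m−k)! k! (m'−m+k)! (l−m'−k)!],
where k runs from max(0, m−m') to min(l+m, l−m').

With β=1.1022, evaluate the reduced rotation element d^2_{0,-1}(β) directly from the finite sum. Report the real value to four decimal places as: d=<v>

d^2_{0,-1}(β=1.1022) via Wigner's sum:
Half-angle: c=0.851949, s=0.523625. N=√(2·2·1·6)=4.898979
k: max(0,(-1)−(0))=0 … min(2+(-1),2−(0))=1
  k=0: (−1)^1·4.8990/(2)·0.8519^3·0.5236^1 = -0.793116
  k=1: (−1)^2·4.8990/(2)·0.8519^1·0.5236^3 = +0.299605
d^2_{0,-1}(1.1022) = -0.793116 +0.299605 = -0.493510

d=-0.4935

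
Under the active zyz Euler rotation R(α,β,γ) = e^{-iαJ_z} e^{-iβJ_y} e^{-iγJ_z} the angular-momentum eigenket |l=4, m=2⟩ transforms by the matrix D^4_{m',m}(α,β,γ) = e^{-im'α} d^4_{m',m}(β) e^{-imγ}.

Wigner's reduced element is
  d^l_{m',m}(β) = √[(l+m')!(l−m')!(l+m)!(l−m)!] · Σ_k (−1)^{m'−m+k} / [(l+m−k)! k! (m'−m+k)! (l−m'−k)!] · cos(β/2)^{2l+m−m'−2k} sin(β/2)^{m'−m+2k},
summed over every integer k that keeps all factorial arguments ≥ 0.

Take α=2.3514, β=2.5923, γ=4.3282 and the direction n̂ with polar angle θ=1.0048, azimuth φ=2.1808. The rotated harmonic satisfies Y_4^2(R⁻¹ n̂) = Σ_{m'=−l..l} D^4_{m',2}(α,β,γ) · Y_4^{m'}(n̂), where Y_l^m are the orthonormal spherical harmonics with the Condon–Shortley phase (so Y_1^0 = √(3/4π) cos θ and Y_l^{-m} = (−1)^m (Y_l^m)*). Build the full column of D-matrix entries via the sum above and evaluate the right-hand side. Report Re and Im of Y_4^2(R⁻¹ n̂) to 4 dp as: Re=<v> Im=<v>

Re=0.1640 Im=0.2899

Need the full column D^4_{m',2} for m'=−4..4 at α=2.3514, β=2.5923, γ=4.3282.
cos(β/2)=0.271207, sin(β/2)=0.962521
d^4_{-4,2}: single k=6 term ⇒ +0.309486;  D = +0.226616+0.210776i
d^4_{-3,2}: k∈[5..6] ⇒ +0.184985 -0.776669 = -0.591684;  D = +0.018578+0.591392i
d^4_{-2,2}: k∈[4..6] ⇒ +0.069652 -0.701848 +0.736686 = +0.104489;  D = -0.071893+0.075825i
d^4_{-1,2}: k∈[3..5] ⇒ +0.018503 -0.349589 +0.880660 = +0.549574;  D = +0.549443-0.011988i
d^4_{0,2}: k∈[2..4] ⇒ +0.003497 -0.117471 +0.554860 = +0.440886;  D = -0.317014-0.306402i
d^4_{1,2}: k∈[1..3] ⇒ +0.000441 -0.027755 +0.233060 = +0.205745;  D = +0.002515+0.205730i
d^4_{2,2}: k∈[0..2] ⇒ +0.000029 -0.004424 +0.069652 = +0.065257;  D = +0.045800-0.046486i
d^4_{3,2}: k∈[0..1] ⇒ -0.000389 +0.014686 = +0.014298;  D = -0.014298+0.000038i
d^4_{4,2}: single k=0 term ⇒ +0.001951;  D = +0.001376+0.001382i
Y_4^{m'}(θ=1.0048,φ=2.1808) and Σ D·Y over m':
  (+0.2266+0.2108i)·(-0.1716-0.1450i)  (+0.0186+0.5914i)·(+0.3901-0.1035i)  (-0.0719+0.0758i)·(-0.0830+0.2267i)  (+0.5494-0.0120i)·(+0.1211+0.1732i)  (-0.3170-0.3064i)·(-0.2891+0.0000i)  (+0.0025+0.2057i)·(-0.1211+0.1732i)  (+0.0458-0.0465i)·(-0.0830-0.2267i)  (-0.0143+0.0000i)·(-0.3901-0.1035i)  (+0.0014+0.0014i)·(-0.1716+0.1450i)
Y_4^2(R⁻¹ n̂) = +0.163990+0.289931i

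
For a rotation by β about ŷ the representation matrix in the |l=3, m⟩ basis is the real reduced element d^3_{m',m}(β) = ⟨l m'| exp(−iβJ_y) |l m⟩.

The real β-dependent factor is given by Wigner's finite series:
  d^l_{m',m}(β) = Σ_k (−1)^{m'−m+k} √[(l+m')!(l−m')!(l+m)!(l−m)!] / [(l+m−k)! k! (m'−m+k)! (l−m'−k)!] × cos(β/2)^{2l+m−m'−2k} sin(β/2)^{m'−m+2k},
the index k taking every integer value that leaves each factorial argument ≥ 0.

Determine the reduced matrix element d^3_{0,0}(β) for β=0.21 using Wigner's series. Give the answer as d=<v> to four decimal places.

d^3_{0,0}(β=0.21) via Wigner's sum:
c=cos(0.21/2)=0.994493, s=sin(0.21/2)=0.104807; N=√[6·6·6·6]=36.000000
k∈{0,1,2,3} keeps every argument non-negative
  k=0: (−1)^0·36.0000/(36)·0.9945^6·0.1048^0 = +0.967407
  k=1: (−1)^1·36.0000/(4)·0.9945^4·0.1048^2 = -0.096701
  k=2: (−1)^2·36.0000/(4)·0.9945^2·0.1048^4 = +0.001074
  k=3: (−1)^3·36.0000/(36)·0.9945^0·0.1048^6 = -0.000001
d^3_{0,0}(0.21) = +0.967407 -0.096701 +0.001074 -0.000001 = +0.871779

d=0.8718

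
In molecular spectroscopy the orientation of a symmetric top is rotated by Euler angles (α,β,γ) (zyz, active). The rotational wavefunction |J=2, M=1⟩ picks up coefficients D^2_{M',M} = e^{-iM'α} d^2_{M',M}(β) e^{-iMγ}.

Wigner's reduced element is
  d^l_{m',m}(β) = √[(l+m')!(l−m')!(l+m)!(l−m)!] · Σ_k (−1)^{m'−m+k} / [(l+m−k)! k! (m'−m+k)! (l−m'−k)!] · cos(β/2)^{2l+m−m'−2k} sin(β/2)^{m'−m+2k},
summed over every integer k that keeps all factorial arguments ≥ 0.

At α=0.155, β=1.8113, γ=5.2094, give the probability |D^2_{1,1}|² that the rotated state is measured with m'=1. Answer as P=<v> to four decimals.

P=0.3162

D^2_{1,1}(0.155,1.8113,5.2094) = e^{-i·1·0.155}·d^2_{1,1}(1.8113)·e^{-i·1·5.2094}. Compute d first:
Half-angle: c=0.617174, s=0.786826. N=√(6·1·6·1)=6.000000
The bounds max(0,m−m')=0 and min(l+m,l−m')=1 give 2 terms
  k=0: (−1)^0·6.0000/(6)·0.6172^4·0.7868^0 = +0.145088
  k=1: (−1)^1·6.0000/(2)·0.6172^2·0.7868^2 = -0.707448
d^2_{1,1}(1.8113) = +0.145088 -0.707448 = -0.562361
|D^2_{1,1}|² = |d^2_{1,1}(β)|² = (-0.562361)² = 0.316249 (the z-rotation phases have unit modulus)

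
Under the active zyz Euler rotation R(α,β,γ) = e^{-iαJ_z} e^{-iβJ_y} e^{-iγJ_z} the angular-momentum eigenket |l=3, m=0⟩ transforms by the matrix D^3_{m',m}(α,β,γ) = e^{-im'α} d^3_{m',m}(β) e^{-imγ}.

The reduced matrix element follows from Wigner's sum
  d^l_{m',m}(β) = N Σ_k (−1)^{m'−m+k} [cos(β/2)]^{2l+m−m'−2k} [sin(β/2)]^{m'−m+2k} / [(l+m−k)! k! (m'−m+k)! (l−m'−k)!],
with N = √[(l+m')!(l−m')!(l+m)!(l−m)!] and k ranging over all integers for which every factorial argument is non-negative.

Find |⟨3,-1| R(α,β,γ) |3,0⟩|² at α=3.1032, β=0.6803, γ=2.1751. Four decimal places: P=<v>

Split into d^3_{-1,0}(β=0.6803) × two z-phases.
c=cos(0.6803/2)=0.942705, s=sin(0.6803/2)=0.333629; N=√[2·24·6·6]=41.569219
Admissible k: 1..3 (factorial args all ≥0)
  k=1: (−1)^0·41.5692/(12)·0.9427^5·0.3336^1 = +0.860463
  k=2: (−1)^1·41.5692/(4)·0.9427^3·0.3336^3 = -0.323317
  k=3: (−1)^2·41.5692/(12)·0.9427^1·0.3336^5 = +0.013498
d^3_{-1,0}(0.6803) = +0.860463 -0.323317 +0.013498 = +0.550644
|D^3_{-1,0}|² = |d^3_{-1,0}(β)|² = (+0.550644)² = 0.303209 (the z-rotation phases have unit modulus)

P=0.3032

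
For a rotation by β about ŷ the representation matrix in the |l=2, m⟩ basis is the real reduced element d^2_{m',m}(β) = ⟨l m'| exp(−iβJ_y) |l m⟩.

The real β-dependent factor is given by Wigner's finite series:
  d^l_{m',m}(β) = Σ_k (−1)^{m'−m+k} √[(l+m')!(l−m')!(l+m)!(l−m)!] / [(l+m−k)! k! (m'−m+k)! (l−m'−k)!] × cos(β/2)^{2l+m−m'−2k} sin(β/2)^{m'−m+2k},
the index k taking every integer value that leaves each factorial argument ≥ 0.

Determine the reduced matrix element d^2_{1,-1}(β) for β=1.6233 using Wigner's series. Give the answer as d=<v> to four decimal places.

d=0.4710

d^2_{1,-1}(β=1.6233) via Wigner's sum:
With c≡cos(β/2)=0.688302 and s≡sin(β/2)=0.725424, N=[6·1·1·6]^{1/2}=6.000000
k∈{0,1} keeps every argument non-negative
  k=0: (−1)^2·6.0000/(2)·0.6883^2·0.7254^2 = +0.747934
  k=1: (−1)^3·6.0000/(6)·0.6883^0·0.7254^4 = -0.276928
d^2_{1,-1}(1.6233) = +0.747934 -0.276928 = +0.471006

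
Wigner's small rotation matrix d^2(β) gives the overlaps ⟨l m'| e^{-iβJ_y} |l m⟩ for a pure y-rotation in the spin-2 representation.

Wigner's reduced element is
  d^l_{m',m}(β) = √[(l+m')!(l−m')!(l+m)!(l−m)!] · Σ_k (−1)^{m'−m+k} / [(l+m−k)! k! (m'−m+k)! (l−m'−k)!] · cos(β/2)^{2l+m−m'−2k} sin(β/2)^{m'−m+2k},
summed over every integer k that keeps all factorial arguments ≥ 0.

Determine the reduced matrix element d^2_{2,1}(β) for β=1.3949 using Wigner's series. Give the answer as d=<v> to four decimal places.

d=-0.5784

d^2_{2,1}(β=1.3949) via Wigner's sum:
With c≡cos(β/2)=0.766482 and s≡sin(β/2)=0.642265, N=[24·1·6·1]^{1/2}=12.000000
k: max(0,(1)−(2))=0 … min(2+(1),2−(2))=0
  k=0: (−1)^1·12.0000/(6)·0.7665^3·0.6423^1 = -0.578430
d^2_{2,1}(1.3949) = -0.578430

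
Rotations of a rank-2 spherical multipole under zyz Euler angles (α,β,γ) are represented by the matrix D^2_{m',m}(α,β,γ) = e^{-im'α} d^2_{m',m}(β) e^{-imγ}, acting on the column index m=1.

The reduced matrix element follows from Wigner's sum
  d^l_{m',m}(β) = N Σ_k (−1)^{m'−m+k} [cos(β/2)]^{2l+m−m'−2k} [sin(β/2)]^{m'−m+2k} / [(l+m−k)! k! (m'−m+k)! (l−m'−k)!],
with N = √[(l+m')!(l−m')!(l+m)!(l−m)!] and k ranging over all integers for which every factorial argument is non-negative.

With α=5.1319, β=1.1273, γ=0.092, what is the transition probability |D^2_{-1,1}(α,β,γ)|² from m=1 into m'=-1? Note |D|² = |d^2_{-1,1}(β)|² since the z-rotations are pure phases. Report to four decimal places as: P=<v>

P=0.2813

First d^2_{-1,1}(β=1.1273), then the phase factors e^{-i(-1)α} and e^{-i(1)γ}:
With c≡cos(β/2)=0.845311 and s≡sin(β/2)=0.534275, N=[1·6·6·1]^{1/2}=6.000000
k∈{2,3} keeps every argument non-negative
  k=2: (−1)^0·6.0000/(2)·0.8453^2·0.5343^2 = +0.611905
  k=3: (−1)^1·6.0000/(6)·0.8453^0·0.5343^4 = -0.081482
d^2_{-1,1}(1.1273) = +0.611905 -0.081482 = +0.530423
|D^2_{-1,1}|² = |d^2_{-1,1}(β)|² = (+0.530423)² = 0.281349 (the z-rotation phases have unit modulus)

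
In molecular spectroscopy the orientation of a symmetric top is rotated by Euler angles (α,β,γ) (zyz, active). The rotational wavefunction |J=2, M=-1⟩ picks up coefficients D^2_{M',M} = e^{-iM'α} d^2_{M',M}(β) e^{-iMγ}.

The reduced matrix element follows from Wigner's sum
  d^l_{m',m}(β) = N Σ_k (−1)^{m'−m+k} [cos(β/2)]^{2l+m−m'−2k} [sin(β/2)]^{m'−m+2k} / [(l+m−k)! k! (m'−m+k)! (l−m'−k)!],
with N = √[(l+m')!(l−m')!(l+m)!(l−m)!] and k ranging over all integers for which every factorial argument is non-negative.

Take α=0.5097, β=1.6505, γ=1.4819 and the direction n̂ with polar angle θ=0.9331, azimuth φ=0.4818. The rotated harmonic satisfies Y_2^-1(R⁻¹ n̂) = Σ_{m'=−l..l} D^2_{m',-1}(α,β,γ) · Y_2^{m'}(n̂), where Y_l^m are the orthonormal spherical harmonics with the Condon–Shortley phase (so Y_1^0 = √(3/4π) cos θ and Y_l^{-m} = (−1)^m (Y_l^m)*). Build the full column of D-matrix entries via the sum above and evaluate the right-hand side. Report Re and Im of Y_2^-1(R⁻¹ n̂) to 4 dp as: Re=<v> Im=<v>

Need the full column D^2_{m',-1} for m'=−2..2 at α=0.5097, β=1.6505, γ=1.4819.
cos(β/2)=0.678373, sin(β/2)=0.734717
d^2_{-2,-1}: single k=1 term ⇒ +0.458729;  D = -0.367865+0.274059i
d^2_{-1,-1}: k∈[0..1] ⇒ +0.211775 -0.745246 = -0.533470;  D = +0.217920-0.486931i
d^2_{0,-1}: k∈[0..1] ⇒ -0.561826 +0.659030 = +0.097204;  D = +0.008630+0.096820i
d^2_{1,-1}: k∈[0..1] ⇒ +0.745246 -0.291394 = +0.453851;  D = +0.255738+0.374939i
d^2_{2,-1}: single k=0 term ⇒ -0.538096;  D = -0.481563-0.240091i
Y_2^{m'}(θ=0.9331,φ=0.4818) and Σ D·Y over m':
  (-0.3679+0.2741i)·(+0.1423-0.2048i)  (+0.2179-0.4869i)·(+0.3275-0.1712i)  (+0.0086+0.0968i)·(+0.0200+0.0000i)  (+0.2557+0.3749i)·(-0.3275-0.1712i)  (-0.4816-0.2401i)·(+0.1423+0.2048i)
Y_2^-1(R⁻¹ n̂) = -0.046952-0.379866i

Re=-0.0470 Im=-0.3799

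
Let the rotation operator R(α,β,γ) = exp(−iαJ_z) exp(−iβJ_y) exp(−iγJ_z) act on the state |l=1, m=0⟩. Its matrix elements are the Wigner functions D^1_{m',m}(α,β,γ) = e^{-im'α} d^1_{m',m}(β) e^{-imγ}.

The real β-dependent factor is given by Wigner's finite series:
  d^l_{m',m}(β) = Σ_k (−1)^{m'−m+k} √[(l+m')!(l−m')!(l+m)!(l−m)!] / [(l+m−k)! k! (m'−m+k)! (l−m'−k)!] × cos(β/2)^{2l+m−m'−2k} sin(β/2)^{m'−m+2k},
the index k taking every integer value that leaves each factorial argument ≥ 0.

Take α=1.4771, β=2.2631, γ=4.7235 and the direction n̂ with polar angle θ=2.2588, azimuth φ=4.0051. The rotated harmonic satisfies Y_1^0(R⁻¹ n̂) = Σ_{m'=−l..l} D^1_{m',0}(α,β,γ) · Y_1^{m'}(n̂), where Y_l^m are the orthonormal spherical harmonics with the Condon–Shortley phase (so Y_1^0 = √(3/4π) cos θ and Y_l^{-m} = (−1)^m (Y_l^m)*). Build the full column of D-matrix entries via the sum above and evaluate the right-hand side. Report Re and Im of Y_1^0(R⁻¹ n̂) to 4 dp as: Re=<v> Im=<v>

Re=-0.0395 Im=0.0000

Need the full column D^1_{m',0} for m'=−1..1 at α=1.4771, β=2.2631, γ=4.7235.
cos(β/2)=0.425257, sin(β/2)=0.905072
d^1_{-1,0}: single k=1 term ⇒ +0.544315;  D = +0.050926+0.541927i
d^1_{0,0}: k∈[0..1] ⇒ +0.180844 -0.819156 = -0.638312;  D = -0.638312+0.000000i
d^1_{1,0}: single k=0 term ⇒ -0.544315;  D = -0.050926+0.541927i
Y_1^{m'}(θ=2.2588,φ=4.0051) and Σ D·Y over m':
  (+0.0509+0.5419i)·(-0.1734+0.2029i)  (-0.6383+0.0000i)·(-0.3103+0.0000i)  (-0.0509+0.5419i)·(+0.1734+0.2029i)
Y_1^0(R⁻¹ n̂) = -0.039510+0.000000i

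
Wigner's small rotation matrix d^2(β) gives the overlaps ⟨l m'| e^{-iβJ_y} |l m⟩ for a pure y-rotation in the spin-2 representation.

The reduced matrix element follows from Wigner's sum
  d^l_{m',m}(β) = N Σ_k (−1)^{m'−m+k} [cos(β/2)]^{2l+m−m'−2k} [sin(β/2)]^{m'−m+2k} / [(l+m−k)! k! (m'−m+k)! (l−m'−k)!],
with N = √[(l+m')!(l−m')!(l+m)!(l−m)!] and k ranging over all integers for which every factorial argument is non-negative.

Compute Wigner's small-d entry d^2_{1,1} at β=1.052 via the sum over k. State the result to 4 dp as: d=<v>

d^2_{1,1}(β=1.052) via Wigner's sum:
c=cos(1.052/2)=0.864822, s=sin(1.052/2)=0.502078; N=√[6·1·6·1]=6.000000
k∈{0,1} keeps every argument non-negative
  k=0: (−1)^0·6.0000/(6)·0.8648^4·0.5021^0 = +0.559381
  k=1: (−1)^1·6.0000/(2)·0.8648^2·0.5021^2 = -0.565611
d^2_{1,1}(1.052) = +0.559381 -0.565611 = -0.006230

d=-0.0062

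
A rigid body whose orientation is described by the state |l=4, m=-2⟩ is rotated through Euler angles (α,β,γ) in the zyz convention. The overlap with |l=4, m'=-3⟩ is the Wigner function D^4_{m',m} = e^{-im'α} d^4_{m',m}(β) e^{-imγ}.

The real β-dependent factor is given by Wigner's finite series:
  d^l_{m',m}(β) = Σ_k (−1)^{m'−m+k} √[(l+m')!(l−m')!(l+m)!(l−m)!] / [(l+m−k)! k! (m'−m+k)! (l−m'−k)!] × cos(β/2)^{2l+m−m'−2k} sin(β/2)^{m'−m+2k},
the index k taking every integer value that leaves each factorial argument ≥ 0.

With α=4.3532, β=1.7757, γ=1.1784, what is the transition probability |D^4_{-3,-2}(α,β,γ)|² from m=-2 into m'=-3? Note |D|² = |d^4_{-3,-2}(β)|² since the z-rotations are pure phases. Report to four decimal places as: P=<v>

P=0.1671

First d^4_{-3,-2}(β=1.7757), then the phase factors e^{-i(-3)α} and e^{-i(-2)γ}:
c=cos(1.7757/2)=0.631081, s=sin(1.7757/2)=0.775717; N=√[1·5040·2·720]=2693.993318
The bounds max(0,m−m')=1 and min(l+m,l−m')=2 give 2 terms
  k=1: (−1)^0·2693.9933/(720)·0.6311^7·0.7757^1 = +0.115708
  k=2: (−1)^1·2693.9933/(240)·0.6311^5·0.7757^3 = -0.524471
d^4_{-3,-2}(1.7757) = +0.115708 -0.524471 = -0.408762
|D^4_{-3,-2}|² = |d^4_{-3,-2}(β)|² = (-0.408762)² = 0.167087 (the z-rotation phases have unit modulus)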